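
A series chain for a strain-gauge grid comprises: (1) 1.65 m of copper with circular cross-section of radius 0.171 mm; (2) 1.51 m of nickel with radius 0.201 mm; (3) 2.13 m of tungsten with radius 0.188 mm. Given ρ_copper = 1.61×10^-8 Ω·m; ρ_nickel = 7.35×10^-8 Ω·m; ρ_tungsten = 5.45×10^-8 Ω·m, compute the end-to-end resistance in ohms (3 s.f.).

2.21 Ω

Seg 1: A = πr² = π(1.7100e-04 m)² = 9.186e-08 m²
R_1 = (1.61×10^-8)(1.65)/(9.186e-08) = 0.2892 Ω
Seg 2: A = πr² = π(2.0100e-04 m)² = 1.269e-07 m²
R_2 = (7.35×10^-8)(1.51)/(1.269e-07) = 0.8744 Ω
Seg 3: A = πr² = π(1.8800e-04 m)² = 1.110e-07 m²
R_3 = (5.45×10^-8)(2.13)/(1.110e-07) = 1.045 Ω
R_total = R_1 + R_2 + R_3 = 2.21 Ω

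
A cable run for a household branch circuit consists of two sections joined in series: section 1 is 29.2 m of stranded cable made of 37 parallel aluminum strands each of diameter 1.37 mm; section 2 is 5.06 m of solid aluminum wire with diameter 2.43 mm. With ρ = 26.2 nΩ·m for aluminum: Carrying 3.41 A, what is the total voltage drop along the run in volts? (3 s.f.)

ρ = 26.2 nΩ·m = 2.62×10^-8 Ω·m
Section 1: A_strand = π(6.8500e-04)² = 1.474e-06 m²; R₁ = ρL/(N·A_s) = (2.62×10^-8)(29.2)/(37×1.474e-06) = 0.01403 Ω
Section 2: A = π(d/2)² = π(1.2150e-03 m)² = 4.638e-06 m²
R₂ = (2.62×10^-8)(5.06)/(4.638e-06) = 0.02859 Ω
R = R₁ + R₂ = 0.04261 Ω
V = IR = 3.41 × 0.04261 = 0.145 V

0.145 V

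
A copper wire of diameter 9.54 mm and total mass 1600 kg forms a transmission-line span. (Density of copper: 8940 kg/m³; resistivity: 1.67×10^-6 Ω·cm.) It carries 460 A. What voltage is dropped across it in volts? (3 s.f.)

269 V

ρ = 1.67×10^-6 Ω·cm = 1.67×10^-8 Ω·m
A = π(d/2)² = π(4.7700e-03 m)² = 7.1480e-05 m²
L = m/(density·A) = 1600/(8940×7.1480e-05) = 2504 m
R = ρL/A = (1.67×10^-8)(2504)/(7.1480e-05) = 0.585 Ω
V = IR = 460 × 0.585 = 269 V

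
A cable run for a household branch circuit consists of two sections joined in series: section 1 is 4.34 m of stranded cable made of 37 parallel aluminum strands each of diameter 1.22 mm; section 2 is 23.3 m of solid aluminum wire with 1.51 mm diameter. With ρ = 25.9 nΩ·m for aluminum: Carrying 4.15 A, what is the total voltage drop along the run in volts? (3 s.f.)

1.41 V

ρ = 25.9 nΩ·m = 2.59×10^-8 Ω·m
Section 1: A_strand = π(6.1000e-04)² = 1.169e-06 m²; R₁ = ρL/(N·A_s) = (2.59×10^-8)(4.34)/(37×1.169e-06) = 0.002599 Ω
Section 2: A = π(d/2)² = π(7.5500e-04 m)² = 1.791e-06 m²
R₂ = (2.59×10^-8)(23.3)/(1.791e-06) = 0.337 Ω
R = R₁ + R₂ = 0.3396 Ω
V = IR = 4.15 × 0.3396 = 1.41 V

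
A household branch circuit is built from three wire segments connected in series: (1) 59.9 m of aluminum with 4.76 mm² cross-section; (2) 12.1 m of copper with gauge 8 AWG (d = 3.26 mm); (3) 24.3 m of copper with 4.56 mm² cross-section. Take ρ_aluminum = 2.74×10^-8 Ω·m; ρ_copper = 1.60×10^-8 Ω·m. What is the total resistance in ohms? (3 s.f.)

Seg 1: A = 4.76 mm² = 4.760e-06 m²
R_1 = (2.74×10^-8)(59.9)/(4.760e-06) = 0.3448 Ω
Seg 2: A = π(3.26/2 mm)² = π(1.6300e-03 m)² = 8.347e-06 m²
R_2 = (1.60×10^-8)(12.1)/(8.347e-06) = 0.02319 Ω
Seg 3: A = 4.56 mm² = 4.560e-06 m²
R_3 = (1.60×10^-8)(24.3)/(4.560e-06) = 0.08526 Ω
R_total = R_1 + R_2 + R_3 = 0.453 Ω

0.453 Ω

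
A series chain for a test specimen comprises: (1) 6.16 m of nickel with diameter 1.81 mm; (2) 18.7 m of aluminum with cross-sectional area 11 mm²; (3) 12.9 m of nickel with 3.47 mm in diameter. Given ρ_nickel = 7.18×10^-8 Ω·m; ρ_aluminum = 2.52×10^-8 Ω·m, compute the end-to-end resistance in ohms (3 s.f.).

0.313 Ω

Seg 1: A = π(d/2)² = π(9.0500e-04 m)² = 2.573e-06 m²
R_1 = (7.18×10^-8)(6.16)/(2.573e-06) = 0.1719 Ω
Seg 2: A = 11 mm² = 1.100e-05 m²
R_2 = (2.52×10^-8)(18.7)/(1.100e-05) = 0.04284 Ω
Seg 3: A = π(d/2)² = π(1.7350e-03 m)² = 9.457e-06 m²
R_3 = (7.18×10^-8)(12.9)/(9.457e-06) = 0.09794 Ω
R_total = R_1 + R_2 + R_3 = 0.313 Ω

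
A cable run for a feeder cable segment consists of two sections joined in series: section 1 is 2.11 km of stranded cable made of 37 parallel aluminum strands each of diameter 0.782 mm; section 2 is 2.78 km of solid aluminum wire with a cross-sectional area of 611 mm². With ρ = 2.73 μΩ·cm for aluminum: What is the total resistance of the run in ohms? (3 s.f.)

3.37 Ω

ρ = 2.73 μΩ·cm = 2.73×10^-8 Ω·m
Section 1: A_strand = π(3.9100e-04)² = 4.803e-07 m²; R₁ = ρL/(N·A_s) = (2.73×10^-8)(2110)/(37×4.803e-07) = 3.241 Ω
Section 2: A = 611 mm² = 6.110e-04 m²
R₂ = (2.73×10^-8)(2780)/(6.110e-04) = 0.1242 Ω
R = R₁ + R₂ = 3.37 Ω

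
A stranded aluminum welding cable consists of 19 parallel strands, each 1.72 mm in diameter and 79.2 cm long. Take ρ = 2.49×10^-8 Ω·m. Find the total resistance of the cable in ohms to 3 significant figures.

4.47×10^-4 Ω

A_strand = π(8.6000e-04 m)² = 2.324e-06 m²
R_strand = ρL/A = (2.49×10^-8)(0.792)/(2.324e-06) = 0.008487 Ω
R_total = R_strand/N = 0.008487/19 = 4.47×10^-4 Ω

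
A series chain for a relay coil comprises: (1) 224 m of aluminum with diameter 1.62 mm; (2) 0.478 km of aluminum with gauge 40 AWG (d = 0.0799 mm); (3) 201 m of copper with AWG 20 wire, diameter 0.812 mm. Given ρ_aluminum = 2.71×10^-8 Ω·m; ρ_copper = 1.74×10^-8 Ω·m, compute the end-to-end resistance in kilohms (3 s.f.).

2.59 kΩ

Seg 1: A = π(d/2)² = π(8.1000e-04 m)² = 2.061e-06 m²
R_1 = (2.71×10^-8)(224)/(2.061e-06) = 2.945 Ω
Seg 2: A = π(0.0799/2 mm)² = π(3.9950e-05 m)² = 5.014e-09 m²
R_2 = (2.71×10^-8)(478)/(5.014e-09) = 2584 Ω
Seg 3: A = π(0.812/2 mm)² = π(4.0600e-04 m)² = 5.178e-07 m²
R_3 = (1.74×10^-8)(201)/(5.178e-07) = 6.754 Ω
R_total = R_1 + R_2 + R_3 = 2.59 kΩ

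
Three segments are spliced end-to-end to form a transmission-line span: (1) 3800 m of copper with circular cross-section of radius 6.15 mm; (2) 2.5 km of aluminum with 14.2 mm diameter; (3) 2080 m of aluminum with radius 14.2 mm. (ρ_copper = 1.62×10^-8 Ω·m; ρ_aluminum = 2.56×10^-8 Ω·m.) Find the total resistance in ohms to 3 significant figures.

1.01 Ω

Seg 1: A = πr² = π(6.1500e-03 m)² = 1.188e-04 m²
R_1 = (1.62×10^-8)(3800)/(1.188e-04) = 0.5181 Ω
Seg 2: A = π(d/2)² = π(7.1000e-03 m)² = 1.584e-04 m²
R_2 = (2.56×10^-8)(2500)/(1.584e-04) = 0.4041 Ω
Seg 3: A = πr² = π(1.4200e-02 m)² = 6.335e-04 m²
R_3 = (2.56×10^-8)(2080)/(6.335e-04) = 0.08406 Ω
R_total = R_1 + R_2 + R_3 = 1.01 Ω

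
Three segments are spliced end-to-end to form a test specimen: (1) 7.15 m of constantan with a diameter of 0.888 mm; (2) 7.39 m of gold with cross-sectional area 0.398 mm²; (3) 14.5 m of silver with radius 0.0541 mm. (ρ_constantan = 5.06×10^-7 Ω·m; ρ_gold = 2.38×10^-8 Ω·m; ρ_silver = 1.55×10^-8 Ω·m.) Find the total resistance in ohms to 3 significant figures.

30.7 Ω

Seg 1: A = π(d/2)² = π(4.4400e-04 m)² = 6.193e-07 m²
R_1 = (5.06×10^-7)(7.15)/(6.193e-07) = 5.842 Ω
Seg 2: A = 0.398 mm² = 3.980e-07 m²
R_2 = (2.38×10^-8)(7.39)/(3.980e-07) = 0.4419 Ω
Seg 3: A = πr² = π(5.4100e-05 m)² = 9.195e-09 m²
R_3 = (1.55×10^-8)(14.5)/(9.195e-09) = 24.44 Ω
R_total = R_1 + R_2 + R_3 = 30.7 Ω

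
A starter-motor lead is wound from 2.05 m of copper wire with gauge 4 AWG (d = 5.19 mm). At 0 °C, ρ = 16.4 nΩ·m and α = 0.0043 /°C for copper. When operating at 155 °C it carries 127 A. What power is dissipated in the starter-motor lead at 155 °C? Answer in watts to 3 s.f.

ρ = 16.4 nΩ·m = 1.64×10^-8 Ω·m
A = π(5.19/2 mm)² = π(2.5950e-03 m)² = 2.116e-05 m²
R₍0₎ = ρL/A = (1.64×10^-8)(2.05)/(2.116e-05) = 0.001589 Ω
R₍155₎ = R₍0₎(1 + αΔT) = 0.001589 × (1 + 0.0043×155) = 0.002648 Ω
P = I²R = (127)² × 0.002648 = 42.7 W

42.7 W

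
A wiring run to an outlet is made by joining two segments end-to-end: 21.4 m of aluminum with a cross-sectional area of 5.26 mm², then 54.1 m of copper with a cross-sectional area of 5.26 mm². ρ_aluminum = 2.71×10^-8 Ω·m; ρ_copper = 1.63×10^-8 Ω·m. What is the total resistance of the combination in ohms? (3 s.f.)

0.278 Ω

Segment 1: A = 5.26 mm² = 5.260e-06 m²
R₁ = ρL/A = (2.71×10^-8)(21.4)/(5.260e-06) = 0.1103 Ω
R₂ = (1.63×10^-8)(54.1)/(5.260e-06) = 0.1676 Ω
R = R₁ + R₂ = 0.278 Ω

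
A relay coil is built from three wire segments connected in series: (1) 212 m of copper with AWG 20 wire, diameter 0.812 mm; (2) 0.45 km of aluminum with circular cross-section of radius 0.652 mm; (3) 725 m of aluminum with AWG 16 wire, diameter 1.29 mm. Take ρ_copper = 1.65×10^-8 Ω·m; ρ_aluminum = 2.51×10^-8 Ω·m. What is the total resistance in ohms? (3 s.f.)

29.1 Ω

Seg 1: A = π(0.812/2 mm)² = π(4.0600e-04 m)² = 5.178e-07 m²
R_1 = (1.65×10^-8)(212)/(5.178e-07) = 6.755 Ω
Seg 2: A = πr² = π(6.5200e-04 m)² = 1.336e-06 m²
R_2 = (2.51×10^-8)(450)/(1.336e-06) = 8.457 Ω
Seg 3: A = π(1.29/2 mm)² = π(6.4500e-04 m)² = 1.307e-06 m²
R_3 = (2.51×10^-8)(725)/(1.307e-06) = 13.92 Ω
R_total = R_1 + R_2 + R_3 = 29.1 Ω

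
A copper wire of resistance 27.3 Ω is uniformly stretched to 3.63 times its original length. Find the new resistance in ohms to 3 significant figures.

360 Ω

Volume constant ⇒ A' = A/k with k = 3.63. R' = ρ(kL)/(A/k) = k²R.
R' = 13.18 × 27.3 = 360 Ω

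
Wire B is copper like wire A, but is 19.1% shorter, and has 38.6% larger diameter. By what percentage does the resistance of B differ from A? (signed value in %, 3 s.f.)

-57.9%

R ∝ L/d², so R_B/R_A = (1 − 19.1/100) × (1 + 38.6/100)⁻²
= 0.809 × 0.5206 = 0.4211
(R_B − R_A)/R_A = 0.4211 − 1 = -57.9%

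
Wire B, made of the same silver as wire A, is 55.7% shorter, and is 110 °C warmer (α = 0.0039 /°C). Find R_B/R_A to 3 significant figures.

R ∝ ρL/d² with ρ ∝ (1+αΔT), so R_B/R_A = (1 − 55.7/100) × (1 + 0.0039×110)
= 0.443 × 1.429 = 0.633

0.633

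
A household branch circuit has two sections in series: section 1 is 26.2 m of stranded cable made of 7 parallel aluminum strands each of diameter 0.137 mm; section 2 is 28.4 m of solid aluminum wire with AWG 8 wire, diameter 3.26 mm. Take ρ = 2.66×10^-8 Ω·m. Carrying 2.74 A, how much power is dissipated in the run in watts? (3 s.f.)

51.4 W

Section 1: A_strand = π(6.8500e-05)² = 1.474e-08 m²; R₁ = ρL/(N·A_s) = (2.66×10^-8)(26.2)/(7×1.474e-08) = 6.754 Ω
Section 2: A = π(3.26/2 mm)² = π(1.6300e-03 m)² = 8.347e-06 m²
R₂ = (2.66×10^-8)(28.4)/(8.347e-06) = 0.09051 Ω
R = R₁ + R₂ = 6.844 Ω
P = I²R = (2.74)² × 6.844 = 51.4 W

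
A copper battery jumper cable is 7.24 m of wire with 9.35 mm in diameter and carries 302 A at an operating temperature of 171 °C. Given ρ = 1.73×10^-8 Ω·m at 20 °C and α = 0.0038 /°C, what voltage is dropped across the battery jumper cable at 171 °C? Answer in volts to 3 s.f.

A = π(d/2)² = π(4.6750e-03 m)² = 6.866e-05 m²
R₍20₎ = ρL/A = (1.73×10^-8)(7.24)/(6.866e-05) = 0.001824 Ω
R₍171₎ = R₍20₎(1 + αΔT) = 0.001824 × (1 + 0.0038×151) = 0.002871 Ω
V = IR = 302 × 0.002871 = 0.867 V

0.867 V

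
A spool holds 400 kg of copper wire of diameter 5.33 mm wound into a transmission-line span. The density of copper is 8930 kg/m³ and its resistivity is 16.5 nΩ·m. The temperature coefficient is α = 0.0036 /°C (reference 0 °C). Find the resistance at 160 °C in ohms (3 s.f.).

2.34 Ω

ρ = 16.5 nΩ·m = 1.65×10^-8 Ω·m
A = π(d/2)² = π(2.6650e-03 m)² = 2.2312e-05 m²
L = m/(density·A) = 400/(8930×2.2312e-05) = 2008 m
R = ρL/A = (1.65×10^-8)(2008)/(2.2312e-05) = 1.485 Ω
R(160 °C) = 1.485 × (1 + 0.0036×160) = 2.34 Ω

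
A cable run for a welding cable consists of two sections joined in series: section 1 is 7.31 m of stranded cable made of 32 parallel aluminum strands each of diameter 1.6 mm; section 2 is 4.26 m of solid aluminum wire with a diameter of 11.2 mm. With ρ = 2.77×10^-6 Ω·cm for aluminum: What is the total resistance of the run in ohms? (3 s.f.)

0.00434 Ω

ρ = 2.77×10^-6 Ω·cm = 2.77×10^-8 Ω·m
Section 1: A_strand = π(8.0000e-04)² = 2.011e-06 m²; R₁ = ρL/(N·A_s) = (2.77×10^-8)(7.31)/(32×2.011e-06) = 0.003147 Ω
Section 2: A = π(d/2)² = π(5.6000e-03 m)² = 9.852e-05 m²
R₂ = (2.77×10^-8)(4.26)/(9.852e-05) = 0.001198 Ω
R = R₁ + R₂ = 0.00434 Ω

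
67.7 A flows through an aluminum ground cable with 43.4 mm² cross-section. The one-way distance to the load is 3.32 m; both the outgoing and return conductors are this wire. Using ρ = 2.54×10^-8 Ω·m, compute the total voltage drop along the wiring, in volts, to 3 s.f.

A = 43.4 mm² = 4.340e-05 m²
Total conductor length (both ways) L = 2 × 3.32 = 6.64 m
R = ρL/A = (2.54×10^-8)(6.64)/(4.340e-05) = 0.003886 Ω
V = IR = 67.7 × 0.003886 = 0.263 V

0.263 V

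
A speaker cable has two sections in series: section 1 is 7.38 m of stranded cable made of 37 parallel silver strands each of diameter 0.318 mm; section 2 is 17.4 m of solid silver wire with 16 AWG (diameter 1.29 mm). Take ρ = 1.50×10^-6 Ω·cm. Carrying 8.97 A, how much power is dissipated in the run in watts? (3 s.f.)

19.1 W

ρ = 1.50×10^-6 Ω·cm = 1.50×10^-8 Ω·m
Section 1: A_strand = π(1.5900e-04)² = 7.942e-08 m²; R₁ = ρL/(N·A_s) = (1.50×10^-8)(7.38)/(37×7.942e-08) = 0.03767 Ω
Section 2: A = π(1.29/2 mm)² = π(6.4500e-04 m)² = 1.307e-06 m²
R₂ = (1.50×10^-8)(17.4)/(1.307e-06) = 0.1997 Ω
R = R₁ + R₂ = 0.2374 Ω
P = I²R = (8.97)² × 0.2374 = 19.1 W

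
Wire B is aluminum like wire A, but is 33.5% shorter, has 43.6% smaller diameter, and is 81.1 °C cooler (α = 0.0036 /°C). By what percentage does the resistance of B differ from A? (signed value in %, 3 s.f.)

R ∝ ρL/d² with ρ ∝ (1+αΔT), so R_B/R_A = (1 − 33.5/100) × (1 − 43.6/100)⁻² × (1 − 0.0036×81.1)
= 0.665 × 3.144 × 0.708 = 1.48
(R_B − R_A)/R_A = 1.48 − 1 = 48.0%

48.0%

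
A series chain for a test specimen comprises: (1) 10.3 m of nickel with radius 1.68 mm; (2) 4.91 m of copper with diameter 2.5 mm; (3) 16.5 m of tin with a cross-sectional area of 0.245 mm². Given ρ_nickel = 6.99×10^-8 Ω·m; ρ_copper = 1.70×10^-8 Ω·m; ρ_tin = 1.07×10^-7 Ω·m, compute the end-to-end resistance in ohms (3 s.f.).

Seg 1: A = πr² = π(1.6800e-03 m)² = 8.867e-06 m²
R_1 = (6.99×10^-8)(10.3)/(8.867e-06) = 0.0812 Ω
Seg 2: A = π(d/2)² = π(1.2500e-03 m)² = 4.909e-06 m²
R_2 = (1.70×10^-8)(4.91)/(4.909e-06) = 0.017 Ω
Seg 3: A = 0.245 mm² = 2.450e-07 m²
R_3 = (1.07×10^-7)(16.5)/(2.450e-07) = 7.206 Ω
R_total = R_1 + R_2 + R_3 = 7.30 Ω

7.30 Ω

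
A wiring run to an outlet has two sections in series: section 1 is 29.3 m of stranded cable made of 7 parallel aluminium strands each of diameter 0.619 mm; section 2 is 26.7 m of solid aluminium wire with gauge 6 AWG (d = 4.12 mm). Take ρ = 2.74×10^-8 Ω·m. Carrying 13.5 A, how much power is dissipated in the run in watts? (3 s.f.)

79.5 W

Section 1: A_strand = π(3.0950e-04)² = 3.009e-07 m²; R₁ = ρL/(N·A_s) = (2.74×10^-8)(29.3)/(7×3.009e-07) = 0.3811 Ω
Section 2: A = π(4.12/2 mm)² = π(2.0600e-03 m)² = 1.333e-05 m²
R₂ = (2.74×10^-8)(26.7)/(1.333e-05) = 0.05488 Ω
R = R₁ + R₂ = 0.436 Ω
P = I²R = (13.5)² × 0.436 = 79.5 W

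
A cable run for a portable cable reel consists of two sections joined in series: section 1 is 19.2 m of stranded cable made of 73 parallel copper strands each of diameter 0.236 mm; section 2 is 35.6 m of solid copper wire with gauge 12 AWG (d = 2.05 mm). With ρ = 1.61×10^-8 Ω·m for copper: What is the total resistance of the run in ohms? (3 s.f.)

Section 1: A_strand = π(1.1800e-04)² = 4.374e-08 m²; R₁ = ρL/(N·A_s) = (1.61×10^-8)(19.2)/(73×4.374e-08) = 0.0968 Ω
Section 2: A = π(2.05/2 mm)² = π(1.0250e-03 m)² = 3.301e-06 m²
R₂ = (1.61×10^-8)(35.6)/(3.301e-06) = 0.1737 Ω
R = R₁ + R₂ = 0.270 Ω

0.270 Ω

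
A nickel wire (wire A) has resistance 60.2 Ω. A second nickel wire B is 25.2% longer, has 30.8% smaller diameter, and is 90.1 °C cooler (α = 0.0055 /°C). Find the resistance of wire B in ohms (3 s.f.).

79.4 Ω

R ∝ ρL/d² with ρ ∝ (1+αΔT), so R_B/R_A = (1 + 25.2/100) × (1 − 30.8/100)⁻² × (1 − 0.0055×90.1)
= 1.252 × 2.088 × 0.5044 = 1.319
R_B = 1.319 × 60.2 = 79.4 Ω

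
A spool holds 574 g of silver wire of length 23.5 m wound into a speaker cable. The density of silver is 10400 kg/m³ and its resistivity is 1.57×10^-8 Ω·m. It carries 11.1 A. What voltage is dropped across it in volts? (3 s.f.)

1.74 V

A = m/(density·L) = 0.574/(10400×23.5) = 2.3486e-06 m²
R = ρL/A = (1.57×10^-8)(23.5)/(2.3486e-06) = 0.1571 Ω
V = IR = 11.1 × 0.1571 = 1.74 V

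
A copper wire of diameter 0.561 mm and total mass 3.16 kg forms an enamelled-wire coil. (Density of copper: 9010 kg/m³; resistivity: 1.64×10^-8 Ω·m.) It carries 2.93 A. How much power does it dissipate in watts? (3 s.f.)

808 W

A = π(d/2)² = π(2.8050e-04 m)² = 2.4718e-07 m²
L = m/(density·A) = 3.16/(9010×2.4718e-07) = 1419 m
R = ρL/A = (1.64×10^-8)(1419)/(2.4718e-07) = 94.14 Ω
P = I²R = (2.93)² × 94.14 = 808 W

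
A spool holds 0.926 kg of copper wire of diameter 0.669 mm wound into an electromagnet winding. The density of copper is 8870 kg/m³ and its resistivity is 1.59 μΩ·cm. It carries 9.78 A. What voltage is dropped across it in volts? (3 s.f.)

ρ = 1.59 μΩ·cm = 1.59×10^-8 Ω·m
A = π(d/2)² = π(3.3450e-04 m)² = 3.5151e-07 m²
L = m/(density·A) = 0.926/(8870×3.5151e-07) = 297 m
R = ρL/A = (1.59×10^-8)(297)/(3.5151e-07) = 13.43 Ω
V = IR = 9.78 × 13.43 = 131 V

131 V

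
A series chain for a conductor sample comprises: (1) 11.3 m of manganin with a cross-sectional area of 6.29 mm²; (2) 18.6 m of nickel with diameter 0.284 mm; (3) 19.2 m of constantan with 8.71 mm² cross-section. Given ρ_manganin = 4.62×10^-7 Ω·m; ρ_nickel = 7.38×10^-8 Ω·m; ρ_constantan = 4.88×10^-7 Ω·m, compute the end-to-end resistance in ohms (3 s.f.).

23.6 Ω

Seg 1: A = 6.29 mm² = 6.290e-06 m²
R_1 = (4.62×10^-7)(11.3)/(6.290e-06) = 0.83 Ω
Seg 2: A = π(d/2)² = π(1.4200e-04 m)² = 6.335e-08 m²
R_2 = (7.38×10^-8)(18.6)/(6.335e-08) = 21.67 Ω
Seg 3: A = 8.71 mm² = 8.710e-06 m²
R_3 = (4.88×10^-7)(19.2)/(8.710e-06) = 1.076 Ω
R_total = R_1 + R_2 + R_3 = 23.6 Ω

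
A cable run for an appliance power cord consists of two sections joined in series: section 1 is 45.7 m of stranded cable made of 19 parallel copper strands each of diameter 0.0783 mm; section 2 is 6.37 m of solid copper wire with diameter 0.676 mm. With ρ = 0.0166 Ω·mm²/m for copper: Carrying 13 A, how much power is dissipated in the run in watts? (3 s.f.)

1450 W

ρ = 0.0166 Ω·mm²/m = 1.66×10^-8 Ω·m
Section 1: A_strand = π(3.9150e-05)² = 4.815e-09 m²; R₁ = ρL/(N·A_s) = (1.66×10^-8)(45.7)/(19×4.815e-09) = 8.292 Ω
Section 2: A = π(d/2)² = π(3.3800e-04 m)² = 3.589e-07 m²
R₂ = (1.66×10^-8)(6.37)/(3.589e-07) = 0.2946 Ω
R = R₁ + R₂ = 8.587 Ω
P = I²R = (13)² × 8.587 = 1450 W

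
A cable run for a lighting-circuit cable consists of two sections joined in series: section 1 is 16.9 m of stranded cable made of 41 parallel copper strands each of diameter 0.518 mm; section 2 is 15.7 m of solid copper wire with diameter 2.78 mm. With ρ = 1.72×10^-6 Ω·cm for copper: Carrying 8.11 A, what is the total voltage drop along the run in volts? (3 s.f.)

ρ = 1.72×10^-6 Ω·cm = 1.72×10^-8 Ω·m
Section 1: A_strand = π(2.5900e-04)² = 2.107e-07 m²; R₁ = ρL/(N·A_s) = (1.72×10^-8)(16.9)/(41×2.107e-07) = 0.03364 Ω
Section 2: A = π(d/2)² = π(1.3900e-03 m)² = 6.070e-06 m²
R₂ = (1.72×10^-8)(15.7)/(6.070e-06) = 0.04449 Ω
R = R₁ + R₂ = 0.07813 Ω
V = IR = 8.11 × 0.07813 = 0.634 V

0.634 V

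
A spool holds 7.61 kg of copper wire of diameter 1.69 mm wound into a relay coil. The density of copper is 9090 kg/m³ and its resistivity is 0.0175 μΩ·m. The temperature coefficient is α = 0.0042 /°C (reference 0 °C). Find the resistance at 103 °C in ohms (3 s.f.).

ρ = 0.0175 μΩ·m = 1.75×10^-8 Ω·m
A = π(d/2)² = π(8.4500e-04 m)² = 2.2432e-06 m²
L = m/(density·A) = 7.61/(9090×2.2432e-06) = 373.2 m
R = ρL/A = (1.75×10^-8)(373.2)/(2.2432e-06) = 2.912 Ω
R(103 °C) = 2.912 × (1 + 0.0042×103) = 4.17 Ω

4.17 Ω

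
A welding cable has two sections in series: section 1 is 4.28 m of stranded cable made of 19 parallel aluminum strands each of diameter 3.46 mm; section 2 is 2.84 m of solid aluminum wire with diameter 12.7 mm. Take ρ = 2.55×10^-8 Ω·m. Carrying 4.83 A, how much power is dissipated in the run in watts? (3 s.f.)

0.0276 W

Section 1: A_strand = π(1.7300e-03)² = 9.402e-06 m²; R₁ = ρL/(N·A_s) = (2.55×10^-8)(4.28)/(19×9.402e-06) = 6.109×10^-4 Ω
Section 2: A = π(d/2)² = π(6.3500e-03 m)² = 1.267e-04 m²
R₂ = (2.55×10^-8)(2.84)/(1.267e-04) = 5.717×10^-4 Ω
R = R₁ + R₂ = 0.001183 Ω
P = I²R = (4.83)² × 0.001183 = 0.0276 W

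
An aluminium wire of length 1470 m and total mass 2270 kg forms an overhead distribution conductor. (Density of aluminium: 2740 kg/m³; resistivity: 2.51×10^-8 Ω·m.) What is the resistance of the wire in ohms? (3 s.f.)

0.0655 Ω

A = m/(density·L) = 2270/(2740×1470) = 5.6358e-04 m²
R = ρL/A = (2.51×10^-8)(1470)/(5.6358e-04) = 0.0655 Ω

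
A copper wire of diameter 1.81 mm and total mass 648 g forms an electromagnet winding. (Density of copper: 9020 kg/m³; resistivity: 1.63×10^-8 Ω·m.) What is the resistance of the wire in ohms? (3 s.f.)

A = π(d/2)² = π(9.0500e-04 m)² = 2.5730e-06 m²
L = m/(density·A) = 0.648/(9020×2.5730e-06) = 27.92 m
R = ρL/A = (1.63×10^-8)(27.92)/(2.5730e-06) = 0.177 Ω

0.177 Ω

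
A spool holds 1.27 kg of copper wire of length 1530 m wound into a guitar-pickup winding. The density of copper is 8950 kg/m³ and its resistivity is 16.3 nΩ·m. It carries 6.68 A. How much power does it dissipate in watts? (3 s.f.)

12000 W

ρ = 16.3 nΩ·m = 1.63×10^-8 Ω·m
A = m/(density·L) = 1.27/(8950×1530) = 9.2745e-08 m²
R = ρL/A = (1.63×10^-8)(1530)/(9.2745e-08) = 268.9 Ω
P = I²R = (6.68)² × 268.9 = 12000 W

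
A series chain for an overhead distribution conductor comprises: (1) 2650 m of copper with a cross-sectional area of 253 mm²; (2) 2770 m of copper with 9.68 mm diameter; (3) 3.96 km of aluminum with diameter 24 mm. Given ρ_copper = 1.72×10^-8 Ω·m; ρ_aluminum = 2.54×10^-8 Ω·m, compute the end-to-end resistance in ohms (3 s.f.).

Seg 1: A = 253 mm² = 2.530e-04 m²
R_1 = (1.72×10^-8)(2650)/(2.530e-04) = 0.1802 Ω
Seg 2: A = π(d/2)² = π(4.8400e-03 m)² = 7.359e-05 m²
R_2 = (1.72×10^-8)(2770)/(7.359e-05) = 0.6474 Ω
Seg 3: A = π(d/2)² = π(1.2000e-02 m)² = 4.524e-04 m²
R_3 = (2.54×10^-8)(3960)/(4.524e-04) = 0.2223 Ω
R_total = R_1 + R_2 + R_3 = 1.05 Ω

1.05 Ω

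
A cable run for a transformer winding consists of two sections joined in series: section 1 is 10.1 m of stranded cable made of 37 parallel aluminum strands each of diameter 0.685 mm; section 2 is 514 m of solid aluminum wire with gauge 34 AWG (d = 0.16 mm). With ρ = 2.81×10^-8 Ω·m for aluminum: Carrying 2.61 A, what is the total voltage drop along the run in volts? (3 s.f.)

1870 V

Section 1: A_strand = π(3.4250e-04)² = 3.685e-07 m²; R₁ = ρL/(N·A_s) = (2.81×10^-8)(10.1)/(37×3.685e-07) = 0.02081 Ω
Section 2: A = π(0.16/2 mm)² = π(8.0000e-05 m)² = 2.011e-08 m²
R₂ = (2.81×10^-8)(514)/(2.011e-08) = 718.4 Ω
R = R₁ + R₂ = 718.4 Ω
V = IR = 2.61 × 718.4 = 1870 V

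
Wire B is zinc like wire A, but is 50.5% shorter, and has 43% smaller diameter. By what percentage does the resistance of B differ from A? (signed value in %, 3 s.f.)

52.4%

R ∝ L/d², so R_B/R_A = (1 − 50.5/100) × (1 − 43/100)⁻²
= 0.495 × 3.078 = 1.524
(R_B − R_A)/R_A = 1.524 − 1 = 52.4%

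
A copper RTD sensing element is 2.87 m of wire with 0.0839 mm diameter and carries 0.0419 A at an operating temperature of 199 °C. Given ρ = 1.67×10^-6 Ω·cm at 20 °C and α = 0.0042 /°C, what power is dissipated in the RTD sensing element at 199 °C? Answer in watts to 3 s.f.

0.0267 W

ρ = 1.67×10^-6 Ω·cm = 1.67×10^-8 Ω·m
A = π(d/2)² = π(4.1950e-05 m)² = 5.529e-09 m²
R₍20₎ = ρL/A = (1.67×10^-8)(2.87)/(5.529e-09) = 8.669 Ω
R₍199₎ = R₍20₎(1 + αΔT) = 8.669 × (1 + 0.0042×179) = 15.19 Ω
P = I²R = (0.0419)² × 15.19 = 0.0267 W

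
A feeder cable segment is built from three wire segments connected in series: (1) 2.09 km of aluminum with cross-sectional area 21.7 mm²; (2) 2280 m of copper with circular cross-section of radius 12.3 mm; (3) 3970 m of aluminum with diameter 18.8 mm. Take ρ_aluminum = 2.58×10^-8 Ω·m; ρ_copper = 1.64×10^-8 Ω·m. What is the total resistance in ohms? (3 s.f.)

2.93 Ω

Seg 1: A = 21.7 mm² = 2.170e-05 m²
R_1 = (2.58×10^-8)(2090)/(2.170e-05) = 2.485 Ω
Seg 2: A = πr² = π(1.2300e-02 m)² = 4.753e-04 m²
R_2 = (1.64×10^-8)(2280)/(4.753e-04) = 0.07867 Ω
Seg 3: A = π(d/2)² = π(9.4000e-03 m)² = 2.776e-04 m²
R_3 = (2.58×10^-8)(3970)/(2.776e-04) = 0.369 Ω
R_total = R_1 + R_2 + R_3 = 2.93 Ω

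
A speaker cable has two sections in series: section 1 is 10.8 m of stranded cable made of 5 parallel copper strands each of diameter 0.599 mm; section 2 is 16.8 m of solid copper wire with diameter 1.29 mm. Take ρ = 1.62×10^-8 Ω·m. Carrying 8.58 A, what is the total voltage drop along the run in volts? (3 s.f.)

Section 1: A_strand = π(2.9950e-04)² = 2.818e-07 m²; R₁ = ρL/(N·A_s) = (1.62×10^-8)(10.8)/(5×2.818e-07) = 0.1242 Ω
Section 2: A = π(d/2)² = π(6.4500e-04 m)² = 1.307e-06 m²
R₂ = (1.62×10^-8)(16.8)/(1.307e-06) = 0.2082 Ω
R = R₁ + R₂ = 0.3324 Ω
V = IR = 8.58 × 0.3324 = 2.85 V

2.85 V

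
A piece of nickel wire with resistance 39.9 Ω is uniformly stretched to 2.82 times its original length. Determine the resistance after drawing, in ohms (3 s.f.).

317 Ω

Volume constant ⇒ A' = A/k with k = 2.82. R' = ρ(kL)/(A/k) = k²R.
R' = 7.952 × 39.9 = 317 Ω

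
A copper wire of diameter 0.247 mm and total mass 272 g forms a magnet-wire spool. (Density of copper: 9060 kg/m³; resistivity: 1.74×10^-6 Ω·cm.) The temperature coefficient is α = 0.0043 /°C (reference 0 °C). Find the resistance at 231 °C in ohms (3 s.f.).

ρ = 1.74×10^-6 Ω·cm = 1.74×10^-8 Ω·m
A = π(d/2)² = π(1.2350e-04 m)² = 4.7916e-08 m²
L = m/(density·A) = 0.272/(9060×4.7916e-08) = 626.6 m
R = ρL/A = (1.74×10^-8)(626.6)/(4.7916e-08) = 227.5 Ω
R(231 °C) = 227.5 × (1 + 0.0043×231) = 454 Ω

454 Ω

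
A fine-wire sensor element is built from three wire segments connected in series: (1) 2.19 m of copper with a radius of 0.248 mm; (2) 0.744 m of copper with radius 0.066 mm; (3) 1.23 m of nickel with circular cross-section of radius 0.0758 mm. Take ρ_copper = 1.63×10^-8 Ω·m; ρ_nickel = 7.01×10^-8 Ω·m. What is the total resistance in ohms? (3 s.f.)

5.85 Ω

Seg 1: A = πr² = π(2.4800e-04 m)² = 1.932e-07 m²
R_1 = (1.63×10^-8)(2.19)/(1.932e-07) = 0.1847 Ω
Seg 2: A = πr² = π(6.6000e-05 m)² = 1.368e-08 m²
R_2 = (1.63×10^-8)(0.744)/(1.368e-08) = 0.8862 Ω
Seg 3: A = πr² = π(7.5800e-05 m)² = 1.805e-08 m²
R_3 = (7.01×10^-8)(1.23)/(1.805e-08) = 4.777 Ω
R_total = R_1 + R_2 + R_3 = 5.85 Ω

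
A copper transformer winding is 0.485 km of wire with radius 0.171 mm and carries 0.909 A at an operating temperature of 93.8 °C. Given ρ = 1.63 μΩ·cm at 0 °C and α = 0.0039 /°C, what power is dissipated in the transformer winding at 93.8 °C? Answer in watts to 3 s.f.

97.1 W

ρ = 1.63 μΩ·cm = 1.63×10^-8 Ω·m
A = πr² = π(1.7100e-04 m)² = 9.186e-08 m²
R₍0₎ = ρL/A = (1.63×10^-8)(485)/(9.186e-08) = 86.06 Ω
R₍93.8₎ = R₍0₎(1 + αΔT) = 86.06 × (1 + 0.0039×93.8) = 117.5 Ω
P = I²R = (0.909)² × 117.5 = 97.1 W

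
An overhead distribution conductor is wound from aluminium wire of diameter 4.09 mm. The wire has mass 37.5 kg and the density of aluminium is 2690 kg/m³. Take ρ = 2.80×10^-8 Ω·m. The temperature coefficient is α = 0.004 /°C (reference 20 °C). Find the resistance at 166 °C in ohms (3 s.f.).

A = π(d/2)² = π(2.0450e-03 m)² = 1.3138e-05 m²
L = m/(density·A) = 37.5/(2690×1.3138e-05) = 1061 m
R = ρL/A = (2.80×10^-8)(1061)/(1.3138e-05) = 2.261 Ω
R(166 °C) = 2.261 × (1 + 0.004×146) = 3.58 Ω

3.58 Ω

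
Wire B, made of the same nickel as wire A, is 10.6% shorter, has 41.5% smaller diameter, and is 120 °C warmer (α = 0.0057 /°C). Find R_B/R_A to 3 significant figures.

4.40

R ∝ ρL/d² with ρ ∝ (1+αΔT), so R_B/R_A = (1 − 10.6/100) × (1 − 41.5/100)⁻² × (1 + 0.0057×120)
= 0.894 × 2.922 × 1.684 = 4.40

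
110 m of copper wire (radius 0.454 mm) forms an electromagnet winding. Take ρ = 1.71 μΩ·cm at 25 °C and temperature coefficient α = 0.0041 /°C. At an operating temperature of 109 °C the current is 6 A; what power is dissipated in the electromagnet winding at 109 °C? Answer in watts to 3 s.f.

ρ = 1.71 μΩ·cm = 1.71×10^-8 Ω·m
A = πr² = π(4.5400e-04 m)² = 6.475e-07 m²
R₍25₎ = ρL/A = (1.71×10^-8)(110)/(6.475e-07) = 2.905 Ω
R₍109₎ = R₍25₎(1 + αΔT) = 2.905 × (1 + 0.0041×84) = 3.905 Ω
P = I²R = (6)² × 3.905 = 141 W

141 W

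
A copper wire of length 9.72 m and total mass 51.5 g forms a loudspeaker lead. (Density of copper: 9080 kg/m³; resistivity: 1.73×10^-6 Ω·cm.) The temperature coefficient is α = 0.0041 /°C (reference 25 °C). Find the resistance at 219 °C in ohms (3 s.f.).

ρ = 1.73×10^-6 Ω·cm = 1.73×10^-8 Ω·m
A = m/(density·L) = 0.0515/(9080×9.72) = 5.8352e-07 m²
R = ρL/A = (1.73×10^-8)(9.72)/(5.8352e-07) = 0.2882 Ω
R(219 °C) = 0.2882 × (1 + 0.0041×194) = 0.517 Ω

0.517 Ω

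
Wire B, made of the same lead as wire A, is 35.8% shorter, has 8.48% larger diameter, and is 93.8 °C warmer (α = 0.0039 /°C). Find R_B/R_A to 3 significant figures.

0.745

R ∝ ρL/d² with ρ ∝ (1+αΔT), so R_B/R_A = (1 − 35.8/100) × (1 + 8.48/100)⁻² × (1 + 0.0039×93.8)
= 0.642 × 0.8498 × 1.366 = 0.745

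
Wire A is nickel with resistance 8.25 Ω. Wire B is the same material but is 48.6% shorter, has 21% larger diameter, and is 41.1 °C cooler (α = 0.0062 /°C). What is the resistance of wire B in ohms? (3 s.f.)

R ∝ ρL/d² with ρ ∝ (1+αΔT), so R_B/R_A = (1 − 48.6/100) × (1 + 21/100)⁻² × (1 − 0.0062×41.1)
= 0.514 × 0.683 × 0.7452 = 0.2616
R_B = 0.2616 × 8.25 = 2.16 Ω

2.16 Ω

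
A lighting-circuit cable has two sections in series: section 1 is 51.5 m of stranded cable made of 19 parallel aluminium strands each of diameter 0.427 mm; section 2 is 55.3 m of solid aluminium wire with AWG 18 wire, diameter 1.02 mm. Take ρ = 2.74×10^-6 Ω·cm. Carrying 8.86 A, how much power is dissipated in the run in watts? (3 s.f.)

ρ = 2.74×10^-6 Ω·cm = 2.74×10^-8 Ω·m
Section 1: A_strand = π(2.1350e-04)² = 1.432e-07 m²; R₁ = ρL/(N·A_s) = (2.74×10^-8)(51.5)/(19×1.432e-07) = 0.5186 Ω
Section 2: A = π(1.02/2 mm)² = π(5.1000e-04 m)² = 8.171e-07 m²
R₂ = (2.74×10^-8)(55.3)/(8.171e-07) = 1.854 Ω
R = R₁ + R₂ = 2.373 Ω
P = I²R = (8.86)² × 2.373 = 186 W

186 W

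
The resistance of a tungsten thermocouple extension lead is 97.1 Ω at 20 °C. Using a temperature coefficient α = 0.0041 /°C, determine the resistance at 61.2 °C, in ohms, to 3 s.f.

ΔT = 61.2 − 20 = 41.2 °C
R = R₀(1 + αΔT) = 97.1 × (1 + 0.0041×41.2) = 97.1 × 1.169 = 114 Ω

114 Ω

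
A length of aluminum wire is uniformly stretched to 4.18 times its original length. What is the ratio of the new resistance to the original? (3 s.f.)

17.5

Volume constant ⇒ A' = A/k with k = 4.18. R' = ρ(kL)/(A/k) = k²R.
Factor = 17.5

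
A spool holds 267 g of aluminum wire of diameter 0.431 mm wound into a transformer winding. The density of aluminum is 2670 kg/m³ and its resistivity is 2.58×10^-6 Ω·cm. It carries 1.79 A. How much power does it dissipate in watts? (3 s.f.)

ρ = 2.58×10^-6 Ω·cm = 2.58×10^-8 Ω·m
A = π(d/2)² = π(2.1550e-04 m)² = 1.4590e-07 m²
L = m/(density·A) = 0.267/(2670×1.4590e-07) = 685.4 m
R = ρL/A = (2.58×10^-8)(685.4)/(1.4590e-07) = 121.2 Ω
P = I²R = (1.79)² × 121.2 = 388 W

388 W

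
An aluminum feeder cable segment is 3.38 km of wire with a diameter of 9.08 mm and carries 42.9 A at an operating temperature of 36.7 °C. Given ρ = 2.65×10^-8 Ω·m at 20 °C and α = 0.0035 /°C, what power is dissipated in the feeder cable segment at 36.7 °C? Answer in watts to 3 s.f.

2690 W

A = π(d/2)² = π(4.5400e-03 m)² = 6.475e-05 m²
R₍20₎ = ρL/A = (2.65×10^-8)(3380)/(6.475e-05) = 1.383 Ω
R₍36.7₎ = R₍20₎(1 + αΔT) = 1.383 × (1 + 0.0035×16.7) = 1.464 Ω
P = I²R = (42.9)² × 1.464 = 2690 W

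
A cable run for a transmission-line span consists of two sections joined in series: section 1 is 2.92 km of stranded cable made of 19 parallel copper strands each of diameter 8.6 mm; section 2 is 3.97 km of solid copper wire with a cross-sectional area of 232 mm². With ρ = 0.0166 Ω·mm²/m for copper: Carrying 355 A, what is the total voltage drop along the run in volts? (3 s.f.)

ρ = 0.0166 Ω·mm²/m = 1.66×10^-8 Ω·m
Section 1: A_strand = π(4.3000e-03)² = 5.809e-05 m²; R₁ = ρL/(N·A_s) = (1.66×10^-8)(2920)/(19×5.809e-05) = 0.04392 Ω
Section 2: A = 232 mm² = 2.320e-04 m²
R₂ = (1.66×10^-8)(3970)/(2.320e-04) = 0.2841 Ω
R = R₁ + R₂ = 0.328 Ω
V = IR = 355 × 0.328 = 116 V

116 V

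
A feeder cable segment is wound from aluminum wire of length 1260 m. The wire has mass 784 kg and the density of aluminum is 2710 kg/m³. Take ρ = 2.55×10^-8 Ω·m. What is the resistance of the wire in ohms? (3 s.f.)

0.140 Ω

A = m/(density·L) = 784/(2710×1260) = 2.2960e-04 m²
R = ρL/A = (2.55×10^-8)(1260)/(2.2960e-04) = 0.140 Ω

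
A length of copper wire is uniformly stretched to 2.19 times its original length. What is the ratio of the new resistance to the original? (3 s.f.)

Volume constant ⇒ A' = A/k with k = 2.19. R' = ρ(kL)/(A/k) = k²R.
Factor = 4.80

4.80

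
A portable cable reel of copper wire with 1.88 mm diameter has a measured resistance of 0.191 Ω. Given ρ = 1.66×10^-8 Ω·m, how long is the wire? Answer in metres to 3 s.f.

A = π(d/2)² = π(9.4000e-04 m)² = 2.776e-06 m²
L = RA/ρ = (0.191)(2.776e-06)/(1.66×10^-8) = 31.9 m

31.9 m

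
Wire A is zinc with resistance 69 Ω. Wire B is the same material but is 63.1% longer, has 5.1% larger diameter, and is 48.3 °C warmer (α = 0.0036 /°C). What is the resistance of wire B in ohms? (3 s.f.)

120 Ω

R ∝ ρL/d² with ρ ∝ (1+αΔT), so R_B/R_A = (1 + 63.1/100) × (1 + 5.1/100)⁻² × (1 + 0.0036×48.3)
= 1.631 × 0.9053 × 1.174 = 1.733
R_B = 1.733 × 69 = 120 Ω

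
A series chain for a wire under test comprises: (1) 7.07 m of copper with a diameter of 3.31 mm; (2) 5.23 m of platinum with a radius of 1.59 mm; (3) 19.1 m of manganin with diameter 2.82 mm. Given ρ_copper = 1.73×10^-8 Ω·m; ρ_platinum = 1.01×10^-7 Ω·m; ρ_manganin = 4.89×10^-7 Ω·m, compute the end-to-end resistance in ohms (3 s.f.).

Seg 1: A = π(d/2)² = π(1.6550e-03 m)² = 8.605e-06 m²
R_1 = (1.73×10^-8)(7.07)/(8.605e-06) = 0.01421 Ω
Seg 2: A = πr² = π(1.5900e-03 m)² = 7.942e-06 m²
R_2 = (1.01×10^-7)(5.23)/(7.942e-06) = 0.06651 Ω
Seg 3: A = π(d/2)² = π(1.4100e-03 m)² = 6.246e-06 m²
R_3 = (4.89×10^-7)(19.1)/(6.246e-06) = 1.495 Ω
R_total = R_1 + R_2 + R_3 = 1.58 Ω

1.58 Ω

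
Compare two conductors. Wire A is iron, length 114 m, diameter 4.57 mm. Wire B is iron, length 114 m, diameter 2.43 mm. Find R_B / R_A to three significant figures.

R ∝ ρL/d², so R_B/R_A = (d_A/d_B)²
= (4.57/2.43)² = 3.54

3.54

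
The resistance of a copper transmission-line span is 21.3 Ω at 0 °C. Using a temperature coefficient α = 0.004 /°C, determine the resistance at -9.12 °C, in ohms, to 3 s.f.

ΔT = -9.12 − 0 = -9.12 °C
R = R₀(1 + αΔT) = 21.3 × (1 + 0.004×-9.12) = 21.3 × 0.9635 = 20.5 Ω

20.5 Ω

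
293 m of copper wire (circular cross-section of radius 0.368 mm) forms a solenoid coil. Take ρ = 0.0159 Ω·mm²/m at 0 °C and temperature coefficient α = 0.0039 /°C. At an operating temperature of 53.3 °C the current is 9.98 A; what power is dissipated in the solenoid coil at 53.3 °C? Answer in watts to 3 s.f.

ρ = 0.0159 Ω·mm²/m = 1.59×10^-8 Ω·m
A = πr² = π(3.6800e-04 m)² = 4.254e-07 m²
R₍0₎ = ρL/A = (1.59×10^-8)(293)/(4.254e-07) = 10.95 Ω
R₍53.3₎ = R₍0₎(1 + αΔT) = 10.95 × (1 + 0.0039×53.3) = 13.23 Ω
P = I²R = (9.98)² × 13.23 = 1320 W

1320 W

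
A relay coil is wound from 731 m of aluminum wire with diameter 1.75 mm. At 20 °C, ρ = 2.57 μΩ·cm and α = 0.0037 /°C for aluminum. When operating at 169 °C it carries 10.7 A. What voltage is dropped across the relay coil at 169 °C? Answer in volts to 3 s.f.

130 V

ρ = 2.57 μΩ·cm = 2.57×10^-8 Ω·m
A = π(d/2)² = π(8.7500e-04 m)² = 2.405e-06 m²
R₍20₎ = ρL/A = (2.57×10^-8)(731)/(2.405e-06) = 7.811 Ω
R₍169₎ = R₍20₎(1 + αΔT) = 7.811 × (1 + 0.0037×149) = 12.12 Ω
V = IR = 10.7 × 12.12 = 130 V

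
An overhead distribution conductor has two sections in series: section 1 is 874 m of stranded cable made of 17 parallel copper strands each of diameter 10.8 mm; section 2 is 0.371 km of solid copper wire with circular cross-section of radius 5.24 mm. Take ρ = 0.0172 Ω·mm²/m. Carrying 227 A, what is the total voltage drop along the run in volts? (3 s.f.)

ρ = 0.0172 Ω·mm²/m = 1.72×10^-8 Ω·m
Section 1: A_strand = π(5.4000e-03)² = 9.161e-05 m²; R₁ = ρL/(N·A_s) = (1.72×10^-8)(874)/(17×9.161e-05) = 0.009653 Ω
Section 2: A = πr² = π(5.2400e-03 m)² = 8.626e-05 m²
R₂ = (1.72×10^-8)(371)/(8.626e-05) = 0.07398 Ω
R = R₁ + R₂ = 0.08363 Ω
V = IR = 227 × 0.08363 = 19.0 V

19.0 V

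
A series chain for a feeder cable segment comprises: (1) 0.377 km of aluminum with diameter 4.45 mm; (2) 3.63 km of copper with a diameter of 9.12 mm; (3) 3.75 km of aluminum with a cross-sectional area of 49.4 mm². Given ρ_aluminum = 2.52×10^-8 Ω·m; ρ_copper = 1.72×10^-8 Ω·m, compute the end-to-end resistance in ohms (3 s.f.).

Seg 1: A = π(d/2)² = π(2.2250e-03 m)² = 1.555e-05 m²
R_1 = (2.52×10^-8)(377)/(1.555e-05) = 0.6108 Ω
Seg 2: A = π(d/2)² = π(4.5600e-03 m)² = 6.533e-05 m²
R_2 = (1.72×10^-8)(3630)/(6.533e-05) = 0.9558 Ω
Seg 3: A = 49.4 mm² = 4.940e-05 m²
R_3 = (2.52×10^-8)(3750)/(4.940e-05) = 1.913 Ω
R_total = R_1 + R_2 + R_3 = 3.48 Ω

3.48 Ω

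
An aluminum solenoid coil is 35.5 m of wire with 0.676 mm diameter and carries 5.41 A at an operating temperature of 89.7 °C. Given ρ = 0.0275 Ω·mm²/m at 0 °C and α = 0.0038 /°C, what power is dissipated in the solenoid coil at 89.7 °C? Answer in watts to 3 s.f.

ρ = 0.0275 Ω·mm²/m = 2.75×10^-8 Ω·m
A = π(d/2)² = π(3.3800e-04 m)² = 3.589e-07 m²
R₍0₎ = ρL/A = (2.75×10^-8)(35.5)/(3.589e-07) = 2.72 Ω
R₍89.7₎ = R₍0₎(1 + αΔT) = 2.72 × (1 + 0.0038×89.7) = 3.647 Ω
P = I²R = (5.41)² × 3.647 = 107 W

107 W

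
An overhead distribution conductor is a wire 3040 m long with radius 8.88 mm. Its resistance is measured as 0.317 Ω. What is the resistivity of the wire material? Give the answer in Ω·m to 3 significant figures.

A = πr² = π(8.8800e-03 m)² = 2.477e-04 m²
ρ = RA/L = (0.317)(2.477e-04)/(3040) = 2.58×10^-8 Ω·m

2.58×10^-8 Ω·m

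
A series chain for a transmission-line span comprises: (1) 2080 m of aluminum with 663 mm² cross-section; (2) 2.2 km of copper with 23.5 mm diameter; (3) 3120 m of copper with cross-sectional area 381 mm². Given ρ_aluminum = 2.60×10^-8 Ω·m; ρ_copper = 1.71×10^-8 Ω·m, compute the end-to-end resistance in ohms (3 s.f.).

0.308 Ω

Seg 1: A = 663 mm² = 6.630e-04 m²
R_1 = (2.60×10^-8)(2080)/(6.630e-04) = 0.08157 Ω
Seg 2: A = π(d/2)² = π(1.1750e-02 m)² = 4.337e-04 m²
R_2 = (1.71×10^-8)(2200)/(4.337e-04) = 0.08673 Ω
Seg 3: A = 381 mm² = 3.810e-04 m²
R_3 = (1.71×10^-8)(3120)/(3.810e-04) = 0.14 Ω
R_total = R_1 + R_2 + R_3 = 0.308 Ω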